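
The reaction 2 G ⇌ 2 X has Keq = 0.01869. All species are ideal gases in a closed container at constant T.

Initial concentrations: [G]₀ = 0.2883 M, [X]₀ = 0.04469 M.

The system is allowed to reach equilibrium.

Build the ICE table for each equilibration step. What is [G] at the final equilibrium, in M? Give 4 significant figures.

Q₀ = 0.02403 vs Keq = 0.01869 ⇒ Q>K, reverse
Step 1:
                    G           X
  I            0.2883     0.04469
  C          0.004642   -0.004642
  E            0.2929     0.04005
  solve Keq expr → x = -0.002321; check Q = 0.01869

[G]_eq = 0.2929 M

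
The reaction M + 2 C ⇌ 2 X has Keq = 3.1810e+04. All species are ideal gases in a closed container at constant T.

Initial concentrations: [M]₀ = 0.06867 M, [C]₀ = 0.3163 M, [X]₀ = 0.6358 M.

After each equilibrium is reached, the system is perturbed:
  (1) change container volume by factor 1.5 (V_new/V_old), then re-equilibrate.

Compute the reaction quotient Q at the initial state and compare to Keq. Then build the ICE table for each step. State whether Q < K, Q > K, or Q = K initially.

Q₀ = 58.84 vs Keq = 3.1810e+04 ⇒ Q<K, forward
Step 1:
                    M           C           X
  init        0.06867      0.3163      0.6358
  Δ          -0.06809     -0.1362      0.1362
  eq       5.7750e-04      0.1801       0.772
  solve Keq expr → x = 0.06809; check Q = 3.1810e+04
Then change container volume by factor 1.5 (V_new/V_old).
Step 2:
                    M           C           X
  init     3.8500e-04      0.1201      0.5147
  Δ        1.8806e-04  3.7612e-04 -3.7612e-04
  eq       5.7306e-04      0.1205      0.5143
  solve Keq expr → x = -1.8806e-04; check Q = 3.1810e+04

Q₀ = 58.84; Q < K (proceeds forward)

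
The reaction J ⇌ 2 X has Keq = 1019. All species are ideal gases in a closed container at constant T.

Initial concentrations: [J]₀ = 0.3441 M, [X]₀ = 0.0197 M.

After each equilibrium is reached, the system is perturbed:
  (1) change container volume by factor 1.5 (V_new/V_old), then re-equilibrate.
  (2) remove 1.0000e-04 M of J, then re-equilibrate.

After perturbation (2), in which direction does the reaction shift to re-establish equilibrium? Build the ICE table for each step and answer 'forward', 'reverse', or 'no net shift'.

Direction: reverse

Q₀ = 0.001128 vs Keq = 1019 ⇒ Q<K, forward
Step 1:
                  J         X
  Initial    0.3441    0.0197
  Change    -0.3436    0.6872
  Equil   4.9042e-04    0.7069
  solve Keq expr → x = 0.3436; check Q = 1019
Then change container volume by factor 1.5 (V_new/V_old).
Step 2:
                  J         X
  Initial 3.2694e-04    0.4713
  Change  -1.0878e-04 2.1756e-04
  Equil   2.1816e-04    0.4715
  solve Keq expr → x = 1.0878e-04; check Q = 1019
Then remove 1.0000e-04 M of J.
Step 3:
                  J         X
  Initial 1.1816e-04    0.4715
  Change  9.9815e-05 -1.9963e-04
  Equil   2.1798e-04    0.4713
  solve Keq expr → x = -9.9815e-05; check Q = 1019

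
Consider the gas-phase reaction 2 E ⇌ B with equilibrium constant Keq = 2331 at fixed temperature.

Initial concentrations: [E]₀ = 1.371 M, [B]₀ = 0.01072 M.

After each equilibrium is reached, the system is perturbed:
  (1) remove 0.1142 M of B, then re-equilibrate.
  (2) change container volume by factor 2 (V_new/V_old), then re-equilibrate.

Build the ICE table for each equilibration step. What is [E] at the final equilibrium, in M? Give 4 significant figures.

Q₀ = 0.005703 vs Keq = 2331 ⇒ Q<K, forward
Step 1:
                    E           B
  Initial       1.371     0.01072
  Change       -1.354      0.6769
  Equil       0.01718      0.6876
  solve Keq expr → x = 0.6769; check Q = 2331
Then remove 0.1142 M of B.
Step 2:
                    E           B
  Initial     0.01718      0.5734
  Change    -0.001481  7.4040e-04
  Equil       0.01569      0.5742
  solve Keq expr → x = 7.4040e-04; check Q = 2331
Then change container volume by factor 2 (V_new/V_old).
Step 3:
                    E           B
  Initial    0.007847      0.2871
  Change     0.003219    -0.00161
  Equil       0.01107      0.2855
  solve Keq expr → x = -0.00161; check Q = 2331

[E]_eq = 0.01107 M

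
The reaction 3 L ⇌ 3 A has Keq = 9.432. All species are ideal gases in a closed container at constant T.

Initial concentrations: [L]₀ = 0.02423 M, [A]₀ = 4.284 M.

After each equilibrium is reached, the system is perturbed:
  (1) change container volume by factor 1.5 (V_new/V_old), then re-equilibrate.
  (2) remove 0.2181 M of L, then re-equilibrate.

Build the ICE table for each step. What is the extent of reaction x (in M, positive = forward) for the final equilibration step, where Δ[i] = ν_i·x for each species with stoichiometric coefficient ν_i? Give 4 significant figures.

Q₀ = 5.5270e+06 vs Keq = 9.432 ⇒ Q>K, reverse
Step 1:
                   L          A
  Initial    0.02423      4.284
  Change        1.36      -1.36
  Equil        1.384      2.924
  solve Keq expr → x = -0.4533; check Q = 9.432
Then change container volume by factor 1.5 (V_new/V_old).
Step 2:
                   L          A
  Initial     0.9227      1.949
  Change           0          0
  Equil       0.9227      1.949
  solve Keq expr → x = 0; check Q = 9.432
Then remove 0.2181 M of L.
Step 3:
                   L          A
  Initial     0.7046      1.949
  Change       0.148     -0.148
  Equil       0.8526      1.801
  solve Keq expr → x = -0.04935; check Q = 9.432

x = -0.04935 M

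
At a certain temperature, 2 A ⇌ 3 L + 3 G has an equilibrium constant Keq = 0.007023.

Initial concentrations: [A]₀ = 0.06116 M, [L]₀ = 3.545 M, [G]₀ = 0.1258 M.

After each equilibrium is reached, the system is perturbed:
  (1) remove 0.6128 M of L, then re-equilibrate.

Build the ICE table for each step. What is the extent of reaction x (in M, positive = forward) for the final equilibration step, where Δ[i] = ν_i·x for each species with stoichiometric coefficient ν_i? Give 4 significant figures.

x = 9.9875e-04 M

Q₀ = 23.71 vs Keq = 0.007023 ⇒ Q>K, reverse
Step 1:
                  A         L         G
  init      0.06116     3.545    0.1258
  Δ         0.07407   -0.1111   -0.1111
  eq         0.1352     3.434   0.01469
  solve Keq expr → x = -0.03704; check Q = 0.007023
Then remove 0.6128 M of L.
Step 2:
                  A         L         G
  init       0.1352     2.821   0.01469
  Δ       -0.001998  0.002996  0.002996
  eq         0.1332     2.824   0.01769
  solve Keq expr → x = 9.9875e-04; check Q = 0.007023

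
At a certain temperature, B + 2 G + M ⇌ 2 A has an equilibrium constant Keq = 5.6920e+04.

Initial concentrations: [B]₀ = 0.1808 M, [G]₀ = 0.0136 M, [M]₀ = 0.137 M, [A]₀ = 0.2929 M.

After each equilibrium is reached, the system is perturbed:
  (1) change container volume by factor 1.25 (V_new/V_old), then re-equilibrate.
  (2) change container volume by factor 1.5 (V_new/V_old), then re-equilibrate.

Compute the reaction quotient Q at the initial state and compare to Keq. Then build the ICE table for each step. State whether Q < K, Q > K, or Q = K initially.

Q₀ = 1.8726e+04; Q < K (proceeds forward)

Q₀ = 1.8726e+04 vs Keq = 5.6920e+04 ⇒ Q<K, forward
Step 1:
                   B          G          M          A
  Initial     0.1808     0.0136      0.137     0.2929
  Change   -0.002755   -0.00551  -0.002755    0.00551
  Equil        0.178    0.00809     0.1342     0.2984
  solve Keq expr → x = 0.002755; check Q = 5.6920e+04
Then change container volume by factor 1.25 (V_new/V_old).
Step 2:
                   B          G          M          A
  Initial     0.1424   0.006472     0.1074     0.2387
  Change  7.5858e-04   0.001517 7.5858e-04  -0.001517
  Equil       0.1432   0.007989     0.1082     0.2372
  solve Keq expr → x = -7.5858e-04; check Q = 5.6920e+04
Then change container volume by factor 1.5 (V_new/V_old).
Step 3:
                   B          G          M          A
  Initial    0.09546   0.005326     0.0721     0.1581
  Change    0.001213   0.002426   0.001213  -0.002426
  Equil      0.09668   0.007752    0.07332     0.1557
  solve Keq expr → x = -0.001213; check Q = 5.6920e+04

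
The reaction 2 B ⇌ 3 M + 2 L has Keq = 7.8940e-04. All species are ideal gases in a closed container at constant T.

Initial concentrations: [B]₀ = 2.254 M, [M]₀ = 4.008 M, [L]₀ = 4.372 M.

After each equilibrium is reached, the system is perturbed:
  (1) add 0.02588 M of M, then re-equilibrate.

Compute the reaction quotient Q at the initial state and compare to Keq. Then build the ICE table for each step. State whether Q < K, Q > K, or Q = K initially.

Q₀ = 242.2; Q > K (proceeds reverse)

Q₀ = 242.2 vs Keq = 7.8940e-04 ⇒ Q>K, reverse
Step 1:
                    B           M           L
  I             2.254       4.008       4.372
  C             2.554      -3.831      -2.554
  E             4.808      0.1768       1.818
  solve Keq expr → x = -1.277; check Q = 7.8940e-04
Then add 0.02588 M of M.
Step 2:
                    B           M           L
  I             4.808      0.2026       1.818
  C           0.01628    -0.02442    -0.01628
  E             4.824      0.1782       1.802
  solve Keq expr → x = -0.008139; check Q = 7.8940e-04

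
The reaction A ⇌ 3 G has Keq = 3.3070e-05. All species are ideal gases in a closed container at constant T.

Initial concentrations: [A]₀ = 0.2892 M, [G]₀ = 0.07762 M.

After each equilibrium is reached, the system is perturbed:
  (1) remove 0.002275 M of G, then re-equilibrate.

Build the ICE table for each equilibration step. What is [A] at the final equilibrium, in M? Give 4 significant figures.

[A]_eq = 0.3071 M

Q₀ = 0.001617 vs Keq = 3.3070e-05 ⇒ Q>K, reverse
Step 1:
                  A         G
  I          0.2892   0.07762
  C         0.01865  -0.05595
  E          0.3078   0.02167
  solve Keq expr → x = -0.01865; check Q = 3.3070e-05
Then remove 0.002275 M of G.
Step 2:
                  A         G
  I          0.3078    0.0194
  C       -7.5244e-04  0.002257
  E          0.3071   0.02166
  solve Keq expr → x = 7.5244e-04; check Q = 3.3070e-05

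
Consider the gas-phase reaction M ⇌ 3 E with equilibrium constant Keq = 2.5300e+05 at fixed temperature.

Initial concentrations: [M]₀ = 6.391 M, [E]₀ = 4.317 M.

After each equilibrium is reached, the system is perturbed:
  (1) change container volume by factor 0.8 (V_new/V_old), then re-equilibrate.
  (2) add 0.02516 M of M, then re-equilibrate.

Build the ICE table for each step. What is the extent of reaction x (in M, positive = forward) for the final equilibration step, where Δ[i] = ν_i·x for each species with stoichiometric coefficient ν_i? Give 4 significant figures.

x = 0.02442 M

Q₀ = 12.59 vs Keq = 2.5300e+05 ⇒ Q<K, forward
Step 1:
                   M          E
  Initial      6.391      4.317
  Change      -6.341      19.02
  Equil      0.05025      23.34
  solve Keq expr → x = 6.341; check Q = 2.5300e+05
Then change container volume by factor 0.8 (V_new/V_old).
Step 2:
                   M          E
  Initial    0.06281      29.17
  Change      0.0343    -0.1029
  Equil      0.09711      29.07
  solve Keq expr → x = -0.0343; check Q = 2.5300e+05
Then add 0.02516 M of M.
Step 3:
                   M          E
  Initial     0.1223      29.07
  Change    -0.02442    0.07327
  Equil      0.09785      29.14
  solve Keq expr → x = 0.02442; check Q = 2.5300e+05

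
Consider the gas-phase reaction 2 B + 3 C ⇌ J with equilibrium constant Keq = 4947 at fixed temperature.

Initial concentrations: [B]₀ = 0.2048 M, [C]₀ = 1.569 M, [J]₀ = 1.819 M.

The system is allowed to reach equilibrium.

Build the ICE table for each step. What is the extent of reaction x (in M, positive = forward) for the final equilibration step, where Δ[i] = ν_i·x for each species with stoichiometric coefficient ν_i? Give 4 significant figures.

Q₀ = 11.23 vs Keq = 4947 ⇒ Q<K, forward
Step 1:
                   B          C          J
  I           0.2048      1.569      1.819
  C          -0.1912    -0.2869    0.09562
  E          0.01355      1.282      1.915
  solve Keq expr → x = 0.09562; check Q = 4947

x = 0.09562 M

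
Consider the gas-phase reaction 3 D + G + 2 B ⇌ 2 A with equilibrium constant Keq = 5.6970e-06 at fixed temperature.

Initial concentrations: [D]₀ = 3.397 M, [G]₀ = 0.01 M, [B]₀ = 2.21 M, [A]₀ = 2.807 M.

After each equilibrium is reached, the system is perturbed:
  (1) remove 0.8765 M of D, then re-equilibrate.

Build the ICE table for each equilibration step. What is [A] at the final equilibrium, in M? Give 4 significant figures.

Q₀ = 4.115 vs Keq = 5.6970e-06 ⇒ Q>K, reverse
Step 1:
                  D         G         B         A
  init        3.397      0.01      2.21     2.807
  Δ           3.834     1.278     2.556    -2.556
  eq          7.231     1.288     4.766     0.251
  solve Keq expr → x = -1.278; check Q = 5.6970e-06
Then remove 0.8765 M of D.
Step 2:
                  D         G         B         A
  init        6.354     1.288     4.766     0.251
  Δ         0.05728   0.01909   0.03819  -0.03819
  eq          6.412     1.307     4.804    0.2128
  solve Keq expr → x = -0.01909; check Q = 5.6970e-06

[A]_eq = 0.2128 M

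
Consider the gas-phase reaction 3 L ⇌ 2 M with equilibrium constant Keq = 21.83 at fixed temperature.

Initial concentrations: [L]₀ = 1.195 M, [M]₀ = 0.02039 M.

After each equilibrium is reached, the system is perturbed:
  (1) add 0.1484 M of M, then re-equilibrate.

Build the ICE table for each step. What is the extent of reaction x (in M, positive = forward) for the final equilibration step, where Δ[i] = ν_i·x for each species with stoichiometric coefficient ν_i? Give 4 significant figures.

Q₀ = 2.4363e-04 vs Keq = 21.83 ⇒ Q<K, forward
Step 1:
                   L          M
  Initial      1.195    0.02039
  Change     -0.9293     0.6195
  Equil       0.2657     0.6399
  solve Keq expr → x = 0.3098; check Q = 21.83
Then add 0.1484 M of M.
Step 2:
                   L          M
  Initial     0.2657     0.7883
  Change     0.03379   -0.02253
  Equil       0.2995     0.7658
  solve Keq expr → x = -0.01126; check Q = 21.83

x = -0.01126 M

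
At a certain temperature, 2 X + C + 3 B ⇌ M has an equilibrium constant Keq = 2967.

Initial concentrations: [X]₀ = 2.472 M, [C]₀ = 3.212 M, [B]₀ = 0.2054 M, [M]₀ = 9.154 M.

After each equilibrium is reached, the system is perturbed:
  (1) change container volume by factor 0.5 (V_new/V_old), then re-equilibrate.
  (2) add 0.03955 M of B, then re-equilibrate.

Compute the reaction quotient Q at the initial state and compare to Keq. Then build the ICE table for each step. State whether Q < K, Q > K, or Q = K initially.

Q₀ = 53.82; Q < K (proceeds forward)

Q₀ = 53.82 vs Keq = 2967 ⇒ Q<K, forward
Step 1:
                   X          C          B          M
  init         2.472      3.212     0.2054      9.154
  Δ         -0.09969   -0.04985    -0.1495    0.04985
  eq           2.372      3.162    0.05586      9.204
  solve Keq expr → x = 0.04985; check Q = 2967
Then change container volume by factor 0.5 (V_new/V_old).
Step 2:
                   X          C          B          M
  init         4.745      6.324     0.1117      18.41
  Δ         -0.05081    -0.0254   -0.07621     0.0254
  eq           4.694      6.299    0.03551      18.43
  solve Keq expr → x = 0.0254; check Q = 2967
Then add 0.03955 M of B.
Step 3:
                   X          C          B          M
  init         4.694      6.299    0.07506      18.43
  Δ         -0.02626   -0.01313   -0.03938    0.01313
  eq           4.668      6.286    0.03567      18.45
  solve Keq expr → x = 0.01313; check Q = 2967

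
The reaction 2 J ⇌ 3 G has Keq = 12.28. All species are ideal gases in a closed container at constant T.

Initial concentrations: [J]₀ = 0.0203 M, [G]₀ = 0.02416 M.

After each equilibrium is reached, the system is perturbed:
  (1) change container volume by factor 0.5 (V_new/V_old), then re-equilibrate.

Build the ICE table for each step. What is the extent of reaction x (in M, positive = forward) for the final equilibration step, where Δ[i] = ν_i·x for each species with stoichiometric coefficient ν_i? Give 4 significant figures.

x = -0.001095 M

Q₀ = 0.03422 vs Keq = 12.28 ⇒ Q<K, forward
Step 1:
                   J          G
  Initial     0.0203    0.02416
  Change    -0.01712    0.02569
  Equil     0.003176    0.04985
  solve Keq expr → x = 0.008562; check Q = 12.28
Then change container volume by factor 0.5 (V_new/V_old).
Step 2:
                   J          G
  Initial   0.006352    0.09969
  Change    0.002191  -0.003286
  Equil     0.008542    0.09641
  solve Keq expr → x = -0.001095; check Q = 12.28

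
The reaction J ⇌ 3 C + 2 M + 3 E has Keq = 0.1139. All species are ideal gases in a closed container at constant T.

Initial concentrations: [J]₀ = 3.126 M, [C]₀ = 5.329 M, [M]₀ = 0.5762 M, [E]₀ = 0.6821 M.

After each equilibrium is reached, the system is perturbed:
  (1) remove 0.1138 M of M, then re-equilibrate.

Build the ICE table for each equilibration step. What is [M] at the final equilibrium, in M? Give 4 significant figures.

[M]_eq = 0.2488 M

Q₀ = 5.101 vs Keq = 0.1139 ⇒ Q>K, reverse
Step 1:
                  J         C         M         E
  I           3.126     5.329    0.5762    0.6821
  C          0.1253   -0.3758   -0.2505   -0.3758
  E           3.251     4.953    0.3257    0.3063
  solve Keq expr → x = -0.1253; check Q = 0.1139
Then remove 0.1138 M of M.
Step 2:
                  J         C         M         E
  I           3.251     4.953    0.2119    0.3063
  C        -0.01848   0.05544   0.03696   0.05544
  E           3.233     5.009    0.2488    0.3617
  solve Keq expr → x = 0.01848; check Q = 0.1139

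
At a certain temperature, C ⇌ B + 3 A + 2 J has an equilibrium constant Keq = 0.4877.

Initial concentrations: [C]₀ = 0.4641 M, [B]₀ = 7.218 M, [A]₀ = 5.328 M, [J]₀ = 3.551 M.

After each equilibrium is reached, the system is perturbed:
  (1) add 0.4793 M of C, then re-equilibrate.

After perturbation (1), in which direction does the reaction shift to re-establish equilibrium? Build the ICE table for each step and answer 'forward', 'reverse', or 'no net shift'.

Q₀ = 2.9662e+04 vs Keq = 0.4877 ⇒ Q>K, reverse
Step 1:
                  C         B         A         J
  I          0.4641     7.218     5.328     3.551
  C           1.502    -1.502    -4.505    -3.003
  E           1.966     5.716    0.8235     0.548
  solve Keq expr → x = -1.502; check Q = 0.4877
Then add 0.4793 M of C.
Step 2:
                  C         B         A         J
  I           2.445     5.716    0.8235     0.548
  C        -0.01184   0.01184   0.03552   0.02368
  E           2.433     5.728     0.859    0.5717
  solve Keq expr → x = 0.01184; check Q = 0.4877

Direction: forward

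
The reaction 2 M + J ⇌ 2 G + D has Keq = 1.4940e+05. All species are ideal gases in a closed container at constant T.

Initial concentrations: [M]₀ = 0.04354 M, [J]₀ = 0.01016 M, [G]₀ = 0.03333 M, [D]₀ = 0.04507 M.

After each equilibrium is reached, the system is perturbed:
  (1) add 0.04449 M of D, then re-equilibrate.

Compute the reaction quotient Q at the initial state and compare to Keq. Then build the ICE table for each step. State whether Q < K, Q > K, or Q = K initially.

Q₀ = 2.599 vs Keq = 1.4940e+05 ⇒ Q<K, forward
Step 1:
                    M           J           G           D
  init        0.04354     0.01016     0.03333     0.04507
  Δ          -0.02032    -0.01016     0.02032     0.01016
  eq          0.02322  1.9725e-06     0.05365     0.05523
  solve Keq expr → x = 0.01016; check Q = 1.4940e+05
Then add 0.04449 M of D.
Step 2:
                    M           J           G           D
  init        0.02322  1.9725e-06     0.05365     0.09972
  Δ        3.1750e-06  1.5875e-06 -3.1750e-06 -1.5875e-06
  eq          0.02323  3.5600e-06     0.05364     0.09972
  solve Keq expr → x = -1.5875e-06; check Q = 1.4940e+05

Q₀ = 2.599; Q < K (proceeds forward)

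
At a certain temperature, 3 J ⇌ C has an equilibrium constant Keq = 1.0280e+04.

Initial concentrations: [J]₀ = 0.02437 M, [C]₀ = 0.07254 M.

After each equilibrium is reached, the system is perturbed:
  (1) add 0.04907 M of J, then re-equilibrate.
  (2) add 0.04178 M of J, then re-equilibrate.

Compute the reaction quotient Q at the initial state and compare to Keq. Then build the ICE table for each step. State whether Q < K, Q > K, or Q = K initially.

Q₀ = 5012; Q < K (proceeds forward)

Q₀ = 5012 vs Keq = 1.0280e+04 ⇒ Q<K, forward
Step 1:
                   J          C
  I          0.02437    0.07254
  C        -0.005042   0.001681
  E          0.01933    0.07422
  solve Keq expr → x = 0.001681; check Q = 1.0280e+04
Then add 0.04907 M of J.
Step 2:
                   J          C
  I           0.0684    0.07422
  C         -0.04778    0.01593
  E          0.02062    0.09015
  solve Keq expr → x = 0.01593; check Q = 1.0280e+04
Then add 0.04178 M of J.
Step 3:
                   J          C
  I           0.0624    0.09015
  C         -0.04079     0.0136
  E          0.02161     0.1037
  solve Keq expr → x = 0.0136; check Q = 1.0280e+04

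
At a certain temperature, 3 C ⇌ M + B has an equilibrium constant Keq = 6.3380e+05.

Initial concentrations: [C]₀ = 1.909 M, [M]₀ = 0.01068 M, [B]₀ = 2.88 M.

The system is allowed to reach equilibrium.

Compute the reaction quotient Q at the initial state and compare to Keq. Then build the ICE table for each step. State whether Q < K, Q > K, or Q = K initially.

Q₀ = 0.004421; Q < K (proceeds forward)

Q₀ = 0.004421 vs Keq = 6.3380e+05 ⇒ Q<K, forward
Step 1:
                   C          M          B
  I            1.909    0.01068       2.88
  C           -1.894     0.6312     0.6312
  E          0.01526     0.6419      3.511
  solve Keq expr → x = 0.6312; check Q = 6.3380e+05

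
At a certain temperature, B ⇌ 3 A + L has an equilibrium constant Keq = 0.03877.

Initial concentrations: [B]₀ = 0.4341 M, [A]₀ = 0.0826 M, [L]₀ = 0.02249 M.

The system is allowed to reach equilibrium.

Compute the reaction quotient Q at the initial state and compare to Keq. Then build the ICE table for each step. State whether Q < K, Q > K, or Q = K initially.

Q₀ = 2.9197e-05 vs Keq = 0.03877 ⇒ Q<K, forward
Step 1:
                    B           A           L
  Initial      0.4341      0.0826     0.02249
  Change      -0.1195      0.3586      0.1195
  Equil        0.3146      0.4412       0.142
  solve Keq expr → x = 0.1195; check Q = 0.03877

Q₀ = 2.9197e-05; Q < K (proceeds forward)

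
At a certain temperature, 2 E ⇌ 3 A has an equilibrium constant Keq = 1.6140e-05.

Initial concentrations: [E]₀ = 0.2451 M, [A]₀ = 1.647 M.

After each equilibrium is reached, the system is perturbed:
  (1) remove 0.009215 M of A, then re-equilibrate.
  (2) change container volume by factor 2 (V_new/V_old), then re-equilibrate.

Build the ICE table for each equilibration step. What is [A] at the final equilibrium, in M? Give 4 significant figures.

Q₀ = 74.37 vs Keq = 1.6140e-05 ⇒ Q>K, reverse
Step 1:
                    E           A
  I            0.2451       1.647
  C             1.078      -1.617
  E             1.323     0.03045
  solve Keq expr → x = -0.5388; check Q = 1.6140e-05
Then remove 0.009215 M of A.
Step 2:
                    E           A
  I             1.323     0.02124
  C         -0.006081    0.009122
  E             1.317     0.03036
  solve Keq expr → x = 0.003041; check Q = 1.6140e-05
Then change container volume by factor 2 (V_new/V_old).
Step 3:
                    E           A
  I            0.6584     0.01518
  C         -0.002597    0.003895
  E            0.6558     0.01908
  solve Keq expr → x = 0.001298; check Q = 1.6140e-05

[A]_eq = 0.01908 M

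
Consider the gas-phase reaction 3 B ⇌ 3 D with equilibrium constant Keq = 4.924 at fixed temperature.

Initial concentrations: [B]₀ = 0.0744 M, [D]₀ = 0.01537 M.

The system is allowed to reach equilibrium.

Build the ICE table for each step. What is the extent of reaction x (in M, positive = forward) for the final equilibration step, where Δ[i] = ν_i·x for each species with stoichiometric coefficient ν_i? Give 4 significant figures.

x = 0.01372 M

Q₀ = 0.008817 vs Keq = 4.924 ⇒ Q<K, forward
Step 1:
                   B          D
  I           0.0744    0.01537
  C         -0.04117    0.04117
  E          0.03323    0.05654
  solve Keq expr → x = 0.01372; check Q = 4.924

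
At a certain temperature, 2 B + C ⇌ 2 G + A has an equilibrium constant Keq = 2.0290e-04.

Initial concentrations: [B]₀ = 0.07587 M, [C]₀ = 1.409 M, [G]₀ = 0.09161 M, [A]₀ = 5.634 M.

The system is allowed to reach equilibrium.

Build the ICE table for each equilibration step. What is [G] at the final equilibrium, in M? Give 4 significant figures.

[G]_eq = 0.001208 M

Q₀ = 5.83 vs Keq = 2.0290e-04 ⇒ Q>K, reverse
Step 1:
                    B           C           G           A
  init        0.07587       1.409     0.09161       5.634
  Δ            0.0904      0.0452     -0.0904     -0.0452
  eq           0.1663       1.454    0.001208       5.589
  solve Keq expr → x = -0.0452; check Q = 2.0290e-04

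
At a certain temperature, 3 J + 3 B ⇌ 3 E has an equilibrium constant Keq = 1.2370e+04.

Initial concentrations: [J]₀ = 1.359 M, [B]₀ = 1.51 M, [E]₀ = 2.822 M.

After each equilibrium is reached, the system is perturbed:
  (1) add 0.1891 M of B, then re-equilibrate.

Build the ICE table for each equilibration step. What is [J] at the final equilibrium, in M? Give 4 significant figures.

[J]_eq = 0.2747 M

Q₀ = 2.601 vs Keq = 1.2370e+04 ⇒ Q<K, forward
Step 1:
                   J          B          E
  init         1.359       1.51      2.822
  Δ            -1.02      -1.02       1.02
  eq           0.339       0.49      3.842
  solve Keq expr → x = 0.34; check Q = 1.2370e+04
Then add 0.1891 M of B.
Step 2:
                   J          B          E
  init         0.339     0.6791      3.842
  Δ          -0.0643    -0.0643     0.0643
  eq          0.2747     0.6148      3.906
  solve Keq expr → x = 0.02143; check Q = 1.2370e+04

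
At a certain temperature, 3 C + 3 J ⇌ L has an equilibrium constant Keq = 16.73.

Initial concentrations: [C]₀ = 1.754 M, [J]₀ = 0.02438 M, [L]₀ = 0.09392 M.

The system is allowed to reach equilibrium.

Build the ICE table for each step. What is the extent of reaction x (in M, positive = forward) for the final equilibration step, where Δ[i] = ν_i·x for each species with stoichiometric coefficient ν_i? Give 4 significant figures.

Q₀ = 1201 vs Keq = 16.73 ⇒ Q>K, reverse
Step 1:
                  C         J         L
  Initial     1.754   0.02438   0.09392
  Change    0.06512   0.06512  -0.02171
  Equil       1.819    0.0895   0.07221
  solve Keq expr → x = -0.02171; check Q = 16.73

x = -0.02171 M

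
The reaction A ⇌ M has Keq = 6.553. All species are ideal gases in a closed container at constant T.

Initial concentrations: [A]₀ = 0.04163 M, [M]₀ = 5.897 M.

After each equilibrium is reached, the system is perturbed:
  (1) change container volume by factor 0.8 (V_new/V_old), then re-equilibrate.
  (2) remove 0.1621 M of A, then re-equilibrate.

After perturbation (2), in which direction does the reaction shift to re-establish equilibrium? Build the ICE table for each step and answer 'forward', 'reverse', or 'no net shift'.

Direction: reverse

Q₀ = 141.7 vs Keq = 6.553 ⇒ Q>K, reverse
Step 1:
                    A           M
  Initial     0.04163       5.897
  Change       0.7446     -0.7446
  Equil        0.7863       5.152
  solve Keq expr → x = -0.7446; check Q = 6.553
Then change container volume by factor 0.8 (V_new/V_old).
Step 2:
                    A           M
  Initial      0.9828        6.44
  Change            0           0
  Equil        0.9828        6.44
  solve Keq expr → x = 0; check Q = 6.553
Then remove 0.1621 M of A.
Step 3:
                    A           M
  Initial      0.8207        6.44
  Change       0.1406     -0.1406
  Equil        0.9614         6.3
  solve Keq expr → x = -0.1406; check Q = 6.553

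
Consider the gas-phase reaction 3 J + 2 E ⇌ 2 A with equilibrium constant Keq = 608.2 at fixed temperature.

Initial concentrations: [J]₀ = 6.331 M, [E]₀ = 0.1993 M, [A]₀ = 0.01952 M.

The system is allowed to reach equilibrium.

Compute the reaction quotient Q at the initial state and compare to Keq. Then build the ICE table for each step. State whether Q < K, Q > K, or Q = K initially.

Q₀ = 3.7803e-05; Q < K (proceeds forward)

Q₀ = 3.7803e-05 vs Keq = 608.2 ⇒ Q<K, forward
Step 1:
                    J           E           A
  Initial       6.331      0.1993     0.01952
  Change      -0.2981     -0.1987      0.1987
  Equil         6.033  5.9715e-04      0.2182
  solve Keq expr → x = 0.09935; check Q = 608.2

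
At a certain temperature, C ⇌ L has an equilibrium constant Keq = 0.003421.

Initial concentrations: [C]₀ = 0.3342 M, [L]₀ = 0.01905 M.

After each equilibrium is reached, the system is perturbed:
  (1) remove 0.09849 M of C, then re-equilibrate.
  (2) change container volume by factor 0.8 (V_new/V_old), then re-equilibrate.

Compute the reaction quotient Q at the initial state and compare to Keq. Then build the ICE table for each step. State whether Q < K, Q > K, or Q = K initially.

Q₀ = 0.057 vs Keq = 0.003421 ⇒ Q>K, reverse
Step 1:
                   C          L
  I           0.3342    0.01905
  C          0.01785   -0.01785
  E            0.352   0.001204
  solve Keq expr → x = -0.01785; check Q = 0.003421
Then remove 0.09849 M of C.
Step 2:
                   C          L
  I           0.2536   0.001204
  C       3.3579e-04 -3.3579e-04
  E           0.2539 8.6856e-04
  solve Keq expr → x = -3.3579e-04; check Q = 0.003421
Then change container volume by factor 0.8 (V_new/V_old).
Step 3:
                   C          L
  I           0.3174   0.001086
  C                0          0
  E           0.3174   0.001086
  solve Keq expr → x = 0; check Q = 0.003421

Q₀ = 0.057; Q > K (proceeds reverse)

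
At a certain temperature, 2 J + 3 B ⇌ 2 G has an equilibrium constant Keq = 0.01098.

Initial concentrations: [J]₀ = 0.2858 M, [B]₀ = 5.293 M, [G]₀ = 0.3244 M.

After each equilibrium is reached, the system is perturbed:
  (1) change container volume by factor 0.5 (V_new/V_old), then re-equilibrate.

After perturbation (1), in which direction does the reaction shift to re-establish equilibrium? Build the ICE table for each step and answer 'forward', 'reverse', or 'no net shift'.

Q₀ = 0.008688 vs Keq = 0.01098 ⇒ Q<K, forward
Step 1:
                   J          B          G
  I           0.2858      5.293     0.3244
  C         -0.01663   -0.02495    0.01663
  E           0.2692      5.268      0.341
  solve Keq expr → x = 0.008317; check Q = 0.01098
Then change container volume by factor 0.5 (V_new/V_old).
Step 2:
                   J          B          G
  I           0.5383      10.54     0.6821
  C          -0.2601    -0.3902     0.2601
  E           0.2782      10.15     0.9422
  solve Keq expr → x = 0.1301; check Q = 0.01098

Direction: forward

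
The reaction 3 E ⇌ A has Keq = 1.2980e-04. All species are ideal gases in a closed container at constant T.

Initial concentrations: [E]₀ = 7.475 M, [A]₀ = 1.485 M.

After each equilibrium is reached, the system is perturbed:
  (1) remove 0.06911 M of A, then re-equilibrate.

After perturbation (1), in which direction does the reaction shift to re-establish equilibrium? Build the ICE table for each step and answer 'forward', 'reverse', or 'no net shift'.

Direction: forward

Q₀ = 0.003555 vs Keq = 1.2980e-04 ⇒ Q>K, reverse
Step 1:
                   E          A
  Initial      7.475      1.485
  Change       3.884     -1.295
  Equil        11.36     0.1902
  solve Keq expr → x = -1.295; check Q = 1.2980e-04
Then remove 0.06911 M of A.
Step 2:
                   E          A
  Initial      11.36     0.1211
  Change     -0.1805    0.06018
  Equil        11.18     0.1813
  solve Keq expr → x = 0.06018; check Q = 1.2980e-04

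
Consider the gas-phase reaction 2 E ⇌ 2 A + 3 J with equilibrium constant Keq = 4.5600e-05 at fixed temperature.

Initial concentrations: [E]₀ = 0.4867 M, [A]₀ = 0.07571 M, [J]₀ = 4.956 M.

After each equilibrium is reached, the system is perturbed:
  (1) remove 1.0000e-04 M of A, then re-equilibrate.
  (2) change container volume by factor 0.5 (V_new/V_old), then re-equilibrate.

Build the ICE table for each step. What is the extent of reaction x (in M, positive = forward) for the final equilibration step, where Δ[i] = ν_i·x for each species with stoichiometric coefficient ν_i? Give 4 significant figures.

x = -2.3009e-04 M

Q₀ = 2.946 vs Keq = 4.5600e-05 ⇒ Q>K, reverse
Step 1:
                    E           A           J
  init         0.4867     0.07571       4.956
  Δ           0.07535    -0.07535      -0.113
  eq           0.5621  3.5612e-04       4.843
  solve Keq expr → x = -0.03768; check Q = 4.5600e-05
Then remove 1.0000e-04 M of A.
Step 2:
                    E           A           J
  init         0.5621  2.5612e-04       4.843
  Δ       -9.9920e-05  9.9920e-05  1.4988e-04
  eq            0.562  3.5604e-04       4.843
  solve Keq expr → x = 4.9960e-05; check Q = 4.5600e-05
Then change container volume by factor 0.5 (V_new/V_old).
Step 3:
                    E           A           J
  init          1.124  7.1207e-04       9.686
  Δ        4.6019e-04 -4.6019e-04 -6.9028e-04
  eq            1.124  2.5189e-04       9.686
  solve Keq expr → x = -2.3009e-04; check Q = 4.5600e-05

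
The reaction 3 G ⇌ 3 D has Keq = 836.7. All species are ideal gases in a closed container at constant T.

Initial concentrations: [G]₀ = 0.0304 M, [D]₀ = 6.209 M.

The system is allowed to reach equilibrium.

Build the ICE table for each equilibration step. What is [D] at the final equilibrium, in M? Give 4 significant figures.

Q₀ = 8.5201e+06 vs Keq = 836.7 ⇒ Q>K, reverse
Step 1:
                   G          D
  I           0.0304      6.209
  C           0.5682    -0.5682
  E           0.5986      5.641
  solve Keq expr → x = -0.1894; check Q = 836.7

[D]_eq = 5.641 M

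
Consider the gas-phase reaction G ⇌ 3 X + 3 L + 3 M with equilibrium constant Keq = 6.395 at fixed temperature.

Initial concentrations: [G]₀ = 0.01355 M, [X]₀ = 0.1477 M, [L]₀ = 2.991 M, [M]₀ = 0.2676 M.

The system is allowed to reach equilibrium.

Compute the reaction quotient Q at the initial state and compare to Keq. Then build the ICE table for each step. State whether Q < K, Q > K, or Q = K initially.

Q₀ = 0.1219; Q < K (proceeds forward)

Q₀ = 0.1219 vs Keq = 6.395 ⇒ Q<K, forward
Step 1:
                   G          X          L          M
  I          0.01355     0.1477      2.991     0.2676
  C         -0.01275    0.03825    0.03825    0.03825
  E       7.9963e-04      0.186      3.029     0.3059
  solve Keq expr → x = 0.01275; check Q = 6.395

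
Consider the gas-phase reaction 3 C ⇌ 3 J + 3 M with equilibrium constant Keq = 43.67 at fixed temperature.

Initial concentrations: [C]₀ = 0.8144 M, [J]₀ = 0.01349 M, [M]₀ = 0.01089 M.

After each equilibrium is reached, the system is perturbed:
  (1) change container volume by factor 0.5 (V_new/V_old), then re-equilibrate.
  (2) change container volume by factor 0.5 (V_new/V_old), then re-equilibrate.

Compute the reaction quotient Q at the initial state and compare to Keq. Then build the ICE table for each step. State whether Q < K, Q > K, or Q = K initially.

Q₀ = 5.8696e-12; Q < K (proceeds forward)

Q₀ = 5.8696e-12 vs Keq = 43.67 ⇒ Q<K, forward
Step 1:
                   C          J          M
  I           0.8144    0.01349    0.01089
  C          -0.6788     0.6788     0.6788
  E           0.1356     0.6923     0.6897
  solve Keq expr → x = 0.2263; check Q = 43.67
Then change container volume by factor 0.5 (V_new/V_old).
Step 2:
                   C          J          M
  I           0.2712      1.385      1.379
  C           0.1558    -0.1558    -0.1558
  E            0.427      1.229      1.224
  solve Keq expr → x = -0.05193; check Q = 43.67
Then change container volume by factor 0.5 (V_new/V_old).
Step 3:
                   C          J          M
  I           0.8539      2.458      2.447
  C           0.3734    -0.3734    -0.3734
  E            1.227      2.084      2.074
  solve Keq expr → x = -0.1245; check Q = 43.67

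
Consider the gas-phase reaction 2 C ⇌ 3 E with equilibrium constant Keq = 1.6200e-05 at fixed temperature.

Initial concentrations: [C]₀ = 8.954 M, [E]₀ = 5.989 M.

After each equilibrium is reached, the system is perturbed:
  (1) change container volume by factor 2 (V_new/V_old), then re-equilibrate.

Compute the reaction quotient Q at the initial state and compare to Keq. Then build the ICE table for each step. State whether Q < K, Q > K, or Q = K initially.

Q₀ = 2.679; Q > K (proceeds reverse)

Q₀ = 2.679 vs Keq = 1.6200e-05 ⇒ Q>K, reverse
Step 1:
                    C           E
  Initial       8.954       5.989
  Change          3.9       -5.85
  Equil         12.85      0.1388
  solve Keq expr → x = -1.95; check Q = 1.6200e-05
Then change container volume by factor 2 (V_new/V_old).
Step 2:
                    C           E
  Initial       6.427     0.06942
  Change     -0.01196     0.01794
  Equil         6.415     0.08736
  solve Keq expr → x = 0.005979; check Q = 1.6200e-05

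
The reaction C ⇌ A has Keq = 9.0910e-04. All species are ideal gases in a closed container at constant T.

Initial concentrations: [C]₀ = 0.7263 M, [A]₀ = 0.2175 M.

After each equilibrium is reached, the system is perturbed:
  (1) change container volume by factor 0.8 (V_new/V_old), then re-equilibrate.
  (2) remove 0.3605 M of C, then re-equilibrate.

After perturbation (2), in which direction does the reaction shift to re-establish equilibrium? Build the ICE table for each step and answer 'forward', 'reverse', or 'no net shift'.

Direction: reverse

Q₀ = 0.2995 vs Keq = 9.0910e-04 ⇒ Q>K, reverse
Step 1:
                  C         A
  init       0.7263    0.2175
  Δ          0.2166   -0.2166
  eq         0.9429 8.5723e-04
  solve Keq expr → x = -0.2166; check Q = 9.0910e-04
Then change container volume by factor 0.8 (V_new/V_old).
Step 2:
                  C         A
  init        1.179  0.001072
  Δ               0         0
  eq          1.179  0.001072
  solve Keq expr → x = 0; check Q = 9.0910e-04
Then remove 0.3605 M of C.
Step 3:
                  C         A
  init       0.8182  0.001072
  Δ       3.2743e-04 -3.2743e-04
  eq         0.8185 7.4410e-04
  solve Keq expr → x = -3.2743e-04; check Q = 9.0910e-04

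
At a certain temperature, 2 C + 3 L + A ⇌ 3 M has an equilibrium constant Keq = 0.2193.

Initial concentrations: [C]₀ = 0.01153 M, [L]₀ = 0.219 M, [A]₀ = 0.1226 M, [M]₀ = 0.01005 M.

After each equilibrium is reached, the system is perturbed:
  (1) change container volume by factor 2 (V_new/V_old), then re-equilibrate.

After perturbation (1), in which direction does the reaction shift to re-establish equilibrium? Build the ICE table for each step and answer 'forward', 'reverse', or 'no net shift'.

Q₀ = 5.929 vs Keq = 0.2193 ⇒ Q>K, reverse
Step 1:
                    C           L           A           M
  Initial     0.01153       0.219      0.1226     0.01005
  Change     0.003902    0.005853    0.001951   -0.005853
  Equil       0.01543      0.2249      0.1246    0.004197
  solve Keq expr → x = -0.001951; check Q = 0.2193
Then change container volume by factor 2 (V_new/V_old).
Step 2:
                    C           L           A           M
  Initial    0.007716      0.1124     0.06228    0.002099
  Change   6.5289e-04  9.7934e-04  3.2645e-04 -9.7934e-04
  Equil      0.008369      0.1134      0.0626    0.001119
  solve Keq expr → x = -3.2645e-04; check Q = 0.2193

Direction: reverse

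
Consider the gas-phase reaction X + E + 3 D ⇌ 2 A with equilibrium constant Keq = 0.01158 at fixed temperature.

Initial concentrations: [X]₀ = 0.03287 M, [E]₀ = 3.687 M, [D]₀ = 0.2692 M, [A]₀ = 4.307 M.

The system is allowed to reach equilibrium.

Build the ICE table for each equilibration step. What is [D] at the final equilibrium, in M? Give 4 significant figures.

Q₀ = 7846 vs Keq = 0.01158 ⇒ Q>K, reverse
Step 1:
                  X         E         D         A
  I         0.03287     3.687    0.2692     4.307
  C           1.181     1.181     3.542    -2.361
  E           1.213     4.868     3.811     1.946
  solve Keq expr → x = -1.181; check Q = 0.01158

[D]_eq = 3.811 M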